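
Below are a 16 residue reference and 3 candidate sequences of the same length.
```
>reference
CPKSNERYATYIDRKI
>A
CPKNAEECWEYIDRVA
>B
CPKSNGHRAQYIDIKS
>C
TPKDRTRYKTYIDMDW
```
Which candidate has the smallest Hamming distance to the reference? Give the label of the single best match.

B

Hamming distances to reference — A: 8; B: 6; C: 8.
Smallest is B with 6 mismatches.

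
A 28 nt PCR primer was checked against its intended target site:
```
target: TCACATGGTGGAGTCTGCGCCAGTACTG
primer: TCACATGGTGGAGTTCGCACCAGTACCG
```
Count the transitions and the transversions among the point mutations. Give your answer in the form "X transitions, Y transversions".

4 transitions, 0 transversions

Transitions (purine↔purine or pyrimidine↔pyrimidine): 15 C→T, 16 T→C, 19 G→A, 27 T→C.
Transversions (purine↔pyrimidine): none.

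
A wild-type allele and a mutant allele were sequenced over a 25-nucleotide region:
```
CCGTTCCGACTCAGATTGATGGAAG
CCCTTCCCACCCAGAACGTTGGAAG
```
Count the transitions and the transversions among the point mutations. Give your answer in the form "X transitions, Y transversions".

2 transitions, 4 transversions

Transitions (purine↔purine or pyrimidine↔pyrimidine): 11 T→C, 17 T→C.
Transversions (purine↔pyrimidine): 3 G→C, 8 G→C, 16 T→A, 19 A→T.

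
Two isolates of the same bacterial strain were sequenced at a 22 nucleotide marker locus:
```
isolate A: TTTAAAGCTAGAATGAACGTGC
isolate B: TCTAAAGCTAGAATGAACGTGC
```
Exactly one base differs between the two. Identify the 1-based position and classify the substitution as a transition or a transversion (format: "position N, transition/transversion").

position 2, transition

The sequences differ only at position 2: T→C (pyrimidine→pyrimidine), a transition.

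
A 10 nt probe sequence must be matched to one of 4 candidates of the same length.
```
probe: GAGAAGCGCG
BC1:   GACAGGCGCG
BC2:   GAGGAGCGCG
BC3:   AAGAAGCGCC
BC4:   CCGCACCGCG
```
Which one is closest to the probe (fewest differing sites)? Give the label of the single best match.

Hamming distances to probe — BC1: 2; BC2: 1; BC3: 2; BC4: 4.
Smallest is BC2 with 1 mismatch.

BC2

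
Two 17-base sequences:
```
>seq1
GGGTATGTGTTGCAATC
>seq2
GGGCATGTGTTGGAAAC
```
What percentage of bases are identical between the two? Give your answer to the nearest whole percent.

3 positions differ (4, 13, 16), so 14 of 17 match: 14/17 = 82.35%.

82%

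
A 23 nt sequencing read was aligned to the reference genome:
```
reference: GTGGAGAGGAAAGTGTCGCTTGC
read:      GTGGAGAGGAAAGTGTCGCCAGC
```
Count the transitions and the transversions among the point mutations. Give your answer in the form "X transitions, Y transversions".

Transitions (purine↔purine or pyrimidine↔pyrimidine): 20 T→C.
Transversions (purine↔pyrimidine): 21 T→A.

1 transition, 1 transversion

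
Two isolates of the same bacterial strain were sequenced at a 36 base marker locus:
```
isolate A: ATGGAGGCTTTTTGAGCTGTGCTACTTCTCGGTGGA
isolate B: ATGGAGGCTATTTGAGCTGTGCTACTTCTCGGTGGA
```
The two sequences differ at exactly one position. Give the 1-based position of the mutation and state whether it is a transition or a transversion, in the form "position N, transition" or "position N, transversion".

The sequences differ only at position 10: T→A (pyrimidine→purine), a transversion.

position 10, transversion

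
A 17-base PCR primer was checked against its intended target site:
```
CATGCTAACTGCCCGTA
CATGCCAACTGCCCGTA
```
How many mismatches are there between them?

The sequences differ at bases 6 (1-based) — 1 in total.

1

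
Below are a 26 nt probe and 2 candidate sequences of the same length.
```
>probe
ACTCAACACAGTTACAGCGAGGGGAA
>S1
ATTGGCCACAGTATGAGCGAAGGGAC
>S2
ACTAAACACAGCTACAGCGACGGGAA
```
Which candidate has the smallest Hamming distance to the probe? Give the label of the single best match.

Hamming distances to probe — S1: 9; S2: 3.
Smallest is S2 with 3 mismatches.

S2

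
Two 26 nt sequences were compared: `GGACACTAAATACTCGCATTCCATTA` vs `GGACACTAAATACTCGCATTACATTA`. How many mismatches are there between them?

1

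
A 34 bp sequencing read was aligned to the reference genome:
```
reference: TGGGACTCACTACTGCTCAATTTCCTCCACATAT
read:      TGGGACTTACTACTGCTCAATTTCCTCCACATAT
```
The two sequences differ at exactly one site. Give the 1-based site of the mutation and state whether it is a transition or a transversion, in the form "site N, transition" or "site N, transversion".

Site 8 changes C→T. C is a pyrimidine and T is a pyrimidine, so this is a transition.

site 8, transition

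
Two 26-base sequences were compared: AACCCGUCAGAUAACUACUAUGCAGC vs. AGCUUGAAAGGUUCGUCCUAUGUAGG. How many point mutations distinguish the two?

12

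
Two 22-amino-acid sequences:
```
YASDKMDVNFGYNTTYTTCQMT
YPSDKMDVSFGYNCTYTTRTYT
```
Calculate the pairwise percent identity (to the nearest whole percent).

6 positions differ (2, 9, 14, 19, 20, 21), so 16 of 22 match: 16/22 = 72.73%.

73%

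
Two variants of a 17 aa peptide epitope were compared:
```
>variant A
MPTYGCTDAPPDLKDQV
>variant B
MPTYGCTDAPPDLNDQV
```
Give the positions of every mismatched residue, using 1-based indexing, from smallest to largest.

14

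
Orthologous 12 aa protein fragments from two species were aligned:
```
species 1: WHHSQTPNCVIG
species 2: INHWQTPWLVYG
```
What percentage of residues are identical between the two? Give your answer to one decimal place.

50.0%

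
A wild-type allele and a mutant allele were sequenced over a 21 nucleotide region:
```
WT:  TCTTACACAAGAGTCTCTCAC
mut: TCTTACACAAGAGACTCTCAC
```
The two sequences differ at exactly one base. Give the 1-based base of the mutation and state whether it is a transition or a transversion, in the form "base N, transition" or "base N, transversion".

base 14, transversion

Base 14 changes T→A. T is a pyrimidine and A is a purine, so this is a transversion.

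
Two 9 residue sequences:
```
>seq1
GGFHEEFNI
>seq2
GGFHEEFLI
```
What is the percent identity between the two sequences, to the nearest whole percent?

1 position differs (8), so 8 of 9 match: 8/9 = 88.89%.

89%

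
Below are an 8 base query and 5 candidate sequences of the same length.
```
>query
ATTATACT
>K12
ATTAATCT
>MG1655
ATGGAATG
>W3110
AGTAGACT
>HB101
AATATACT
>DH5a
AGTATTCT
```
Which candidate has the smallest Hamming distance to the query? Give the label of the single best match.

Hamming distances to query — K12: 2; MG1655: 5; W3110: 2; HB101: 1; DH5a: 2.
Smallest is HB101 with 1 mismatch.

HB101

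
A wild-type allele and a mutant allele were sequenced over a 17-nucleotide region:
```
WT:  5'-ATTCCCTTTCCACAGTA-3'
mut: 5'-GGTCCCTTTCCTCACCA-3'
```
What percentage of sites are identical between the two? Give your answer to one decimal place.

70.6%

Mismatches at positions 1, 2, 12, 15, 16 (1-based): 5 of 17.
Identical positions: 12/17 = 70.59% → 70.6%.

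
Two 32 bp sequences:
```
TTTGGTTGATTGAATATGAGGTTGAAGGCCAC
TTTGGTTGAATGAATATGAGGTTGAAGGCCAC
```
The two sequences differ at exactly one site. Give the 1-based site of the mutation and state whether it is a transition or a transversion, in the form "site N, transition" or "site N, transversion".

site 10, transversion

The sequences differ only at site 10: T→A (pyrimidine→purine), a transversion.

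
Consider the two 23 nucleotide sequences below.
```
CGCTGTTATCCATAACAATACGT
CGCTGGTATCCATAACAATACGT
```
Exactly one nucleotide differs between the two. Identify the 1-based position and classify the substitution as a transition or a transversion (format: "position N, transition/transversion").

position 6, transversion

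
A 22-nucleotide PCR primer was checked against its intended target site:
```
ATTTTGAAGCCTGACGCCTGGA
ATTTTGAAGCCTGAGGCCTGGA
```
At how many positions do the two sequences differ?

1

Mismatches (1-based): position 15: C→G.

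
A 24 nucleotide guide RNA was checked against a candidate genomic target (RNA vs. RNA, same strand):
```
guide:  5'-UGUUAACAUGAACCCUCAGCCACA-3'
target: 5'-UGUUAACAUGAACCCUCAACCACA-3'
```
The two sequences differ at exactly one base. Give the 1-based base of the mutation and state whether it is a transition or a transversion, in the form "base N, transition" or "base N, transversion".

The sequences differ only at base 19: G→A (purine→purine), a transition.

base 19, transition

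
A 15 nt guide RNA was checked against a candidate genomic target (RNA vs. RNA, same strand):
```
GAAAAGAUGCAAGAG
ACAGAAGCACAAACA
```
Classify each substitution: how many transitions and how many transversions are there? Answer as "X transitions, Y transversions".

Transitions (purine↔purine or pyrimidine↔pyrimidine): 1 G→A, 4 A→G, 6 G→A, 7 A→G, 8 U→C, 9 G→A, 13 G→A, 15 G→A.
Transversions (purine↔pyrimidine): 2 A→C, 14 A→C.

8 transitions, 2 transversions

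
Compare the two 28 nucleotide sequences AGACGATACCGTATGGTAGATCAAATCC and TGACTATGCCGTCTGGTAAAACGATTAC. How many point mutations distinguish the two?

9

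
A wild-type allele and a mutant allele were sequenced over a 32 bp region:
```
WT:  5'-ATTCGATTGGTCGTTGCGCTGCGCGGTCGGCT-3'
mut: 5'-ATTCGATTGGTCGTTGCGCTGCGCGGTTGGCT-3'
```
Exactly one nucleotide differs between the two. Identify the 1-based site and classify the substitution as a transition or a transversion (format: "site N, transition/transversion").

Site 28 changes C→T. C is a pyrimidine and T is a pyrimidine, so this is a transition.

site 28, transition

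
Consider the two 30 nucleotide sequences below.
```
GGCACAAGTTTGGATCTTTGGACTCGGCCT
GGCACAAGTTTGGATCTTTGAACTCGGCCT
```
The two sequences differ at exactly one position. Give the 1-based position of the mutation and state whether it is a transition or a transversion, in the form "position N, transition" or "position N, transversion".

position 21, transition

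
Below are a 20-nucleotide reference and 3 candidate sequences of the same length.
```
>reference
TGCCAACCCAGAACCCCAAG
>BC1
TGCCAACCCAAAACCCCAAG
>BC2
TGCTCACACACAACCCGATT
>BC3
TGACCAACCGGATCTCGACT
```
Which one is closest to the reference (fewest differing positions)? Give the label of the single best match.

Hamming distances to reference — BC1: 1; BC2: 7; BC3: 9.
Smallest is BC1 with 1 mismatch.

BC1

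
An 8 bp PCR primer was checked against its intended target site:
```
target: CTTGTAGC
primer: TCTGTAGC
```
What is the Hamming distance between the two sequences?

2

Comparing position by position, 2 bases differ: 1 (C/T), 2 (T/C).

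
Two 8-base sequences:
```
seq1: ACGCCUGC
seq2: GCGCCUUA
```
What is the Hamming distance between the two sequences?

3

Mismatches (1-based): position 1: A→G; position 7: G→U; position 8: C→A.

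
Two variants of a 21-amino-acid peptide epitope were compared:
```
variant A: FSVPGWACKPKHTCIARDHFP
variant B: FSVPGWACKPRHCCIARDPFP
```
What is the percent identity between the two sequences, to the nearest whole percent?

Mismatches at positions 11, 13, 19 (1-based): 3 of 21.
Identical positions: 18/21 = 85.71% → 86%.

86%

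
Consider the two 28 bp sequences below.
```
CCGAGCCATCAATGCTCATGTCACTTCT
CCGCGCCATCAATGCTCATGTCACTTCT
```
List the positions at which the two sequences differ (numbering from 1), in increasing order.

Differences at position 4 (A→C).

4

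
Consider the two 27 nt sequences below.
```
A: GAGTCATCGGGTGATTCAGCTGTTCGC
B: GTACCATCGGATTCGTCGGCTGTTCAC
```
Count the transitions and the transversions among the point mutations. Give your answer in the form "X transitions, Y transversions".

5 transitions, 4 transversions

Transitions (purine↔purine or pyrimidine↔pyrimidine): 3 G→A, 4 T→C, 11 G→A, 18 A→G, 26 G→A.
Transversions (purine↔pyrimidine): 2 A→T, 13 G→T, 14 A→C, 15 T→G.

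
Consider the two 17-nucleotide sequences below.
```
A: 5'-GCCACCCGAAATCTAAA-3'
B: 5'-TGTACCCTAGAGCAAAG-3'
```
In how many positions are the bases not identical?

Comparing position by position, 8 positions differ: 1 (G/T), 2 (C/G), 3 (C/T), 8 (G/T), 10 (A/G), 12 (T/G), 14 (T/A), 17 (A/G).

8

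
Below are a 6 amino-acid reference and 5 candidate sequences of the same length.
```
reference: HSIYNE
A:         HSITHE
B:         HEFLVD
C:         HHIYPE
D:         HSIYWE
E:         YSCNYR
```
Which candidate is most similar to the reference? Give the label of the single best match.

Hamming distances to reference — A: 2; B: 5; C: 2; D: 1; E: 5.
Smallest is D with 1 mismatch.

D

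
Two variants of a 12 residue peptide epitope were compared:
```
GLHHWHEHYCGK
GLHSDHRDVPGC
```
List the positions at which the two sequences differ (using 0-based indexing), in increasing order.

Differences at position 3 (H→S), position 4 (W→D), position 6 (E→R), position 7 (H→D), position 8 (Y→V), position 9 (C→P), position 11 (K→C).

3, 4, 6, 7, 8, 9, 11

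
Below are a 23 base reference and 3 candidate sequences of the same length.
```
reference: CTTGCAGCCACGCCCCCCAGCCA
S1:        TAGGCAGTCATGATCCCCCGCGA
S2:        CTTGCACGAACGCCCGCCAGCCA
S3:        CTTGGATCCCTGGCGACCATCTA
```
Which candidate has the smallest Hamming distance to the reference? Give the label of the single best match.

S2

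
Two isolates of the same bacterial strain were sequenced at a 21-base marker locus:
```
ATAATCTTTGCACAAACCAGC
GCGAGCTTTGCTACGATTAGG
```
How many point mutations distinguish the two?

11

Comparing position by position, 11 bases differ: 1 (A/G), 2 (T/C), 3 (A/G), 5 (T/G), 12 (A/T), 13 (C/A), 14 (A/C), 15 (A/G), 17 (C/T), 18 (C/T), 21 (C/G).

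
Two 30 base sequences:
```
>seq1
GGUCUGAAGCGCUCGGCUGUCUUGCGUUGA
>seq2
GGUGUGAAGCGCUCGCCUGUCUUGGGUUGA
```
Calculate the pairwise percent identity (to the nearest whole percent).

90%

3 positions differ (4, 16, 25), so 27 of 30 match: 27/30 = 90%.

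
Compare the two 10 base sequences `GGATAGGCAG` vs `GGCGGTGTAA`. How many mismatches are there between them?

The sequences differ at bases 3, 4, 5, 6, 8, 10 (1-based) — 6 in total.

6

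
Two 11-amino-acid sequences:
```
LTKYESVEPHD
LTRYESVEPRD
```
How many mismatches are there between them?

2

Mismatches (1-based): residue 3: K→R; residue 10: H→R.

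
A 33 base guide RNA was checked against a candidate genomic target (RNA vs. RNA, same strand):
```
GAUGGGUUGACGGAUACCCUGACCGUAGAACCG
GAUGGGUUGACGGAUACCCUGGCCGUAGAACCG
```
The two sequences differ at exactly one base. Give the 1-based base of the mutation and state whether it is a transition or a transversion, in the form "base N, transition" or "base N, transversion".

The sequences differ only at base 22: A→G (purine→purine), a transition.

base 22, transition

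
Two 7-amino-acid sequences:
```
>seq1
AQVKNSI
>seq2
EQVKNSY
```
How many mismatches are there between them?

2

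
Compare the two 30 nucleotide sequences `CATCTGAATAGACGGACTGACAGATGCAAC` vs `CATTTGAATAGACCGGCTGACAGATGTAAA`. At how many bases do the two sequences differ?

5

The sequences differ at bases 4, 14, 16, 27, 30 (1-based) — 5 in total.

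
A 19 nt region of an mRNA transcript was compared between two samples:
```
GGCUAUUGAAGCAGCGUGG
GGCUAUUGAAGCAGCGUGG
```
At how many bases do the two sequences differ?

No positions differ; the sequences are identical.

0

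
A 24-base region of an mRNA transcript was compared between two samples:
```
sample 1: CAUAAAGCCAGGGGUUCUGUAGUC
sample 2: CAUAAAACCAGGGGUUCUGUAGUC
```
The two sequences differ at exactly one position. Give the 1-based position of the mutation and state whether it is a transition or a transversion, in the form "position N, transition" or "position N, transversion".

The sequences differ only at position 7: G→A (purine→purine), a transition.

position 7, transition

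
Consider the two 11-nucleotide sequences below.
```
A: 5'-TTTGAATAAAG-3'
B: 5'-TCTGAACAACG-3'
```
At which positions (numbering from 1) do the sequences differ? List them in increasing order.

2, 7, 10

Scanning 1-based: 2: T/C; 7: T/C; 10: A/C.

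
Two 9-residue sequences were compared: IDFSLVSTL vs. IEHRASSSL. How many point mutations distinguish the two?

6

Comparing position by position, 6 residues differ: 2 (D/E), 3 (F/H), 4 (S/R), 5 (L/A), 6 (V/S), 8 (T/S).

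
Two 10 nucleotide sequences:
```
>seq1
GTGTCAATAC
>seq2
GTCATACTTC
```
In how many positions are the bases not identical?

5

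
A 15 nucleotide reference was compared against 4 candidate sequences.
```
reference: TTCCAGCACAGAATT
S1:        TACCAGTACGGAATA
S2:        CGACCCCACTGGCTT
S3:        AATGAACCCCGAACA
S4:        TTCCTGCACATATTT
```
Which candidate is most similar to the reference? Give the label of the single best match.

S4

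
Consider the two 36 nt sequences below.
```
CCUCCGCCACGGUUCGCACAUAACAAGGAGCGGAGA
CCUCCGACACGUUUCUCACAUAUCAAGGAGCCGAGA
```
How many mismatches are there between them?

5

Comparing position by position, 5 positions differ: 7 (C/A), 12 (G/U), 16 (G/U), 23 (A/U), 32 (G/C).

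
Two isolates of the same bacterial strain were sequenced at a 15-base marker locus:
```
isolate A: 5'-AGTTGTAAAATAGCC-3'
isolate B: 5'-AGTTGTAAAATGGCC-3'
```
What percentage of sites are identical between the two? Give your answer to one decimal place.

1 position differs (12), so 14 of 15 match: 14/15 = 93.33%.

93.3%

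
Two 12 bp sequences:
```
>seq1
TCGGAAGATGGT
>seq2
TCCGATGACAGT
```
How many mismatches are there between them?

4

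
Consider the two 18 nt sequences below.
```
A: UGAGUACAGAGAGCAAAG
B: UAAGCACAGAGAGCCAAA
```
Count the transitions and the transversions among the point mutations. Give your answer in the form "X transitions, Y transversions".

Mismatches (1-based):
position 2: G→A (purine→purine, transition)
position 5: U→C (pyrimidine→pyrimidine, transition)
position 15: A→C (purine→pyrimidine, transversion)
position 18: G→A (purine→purine, transition)

3 transitions, 1 transversion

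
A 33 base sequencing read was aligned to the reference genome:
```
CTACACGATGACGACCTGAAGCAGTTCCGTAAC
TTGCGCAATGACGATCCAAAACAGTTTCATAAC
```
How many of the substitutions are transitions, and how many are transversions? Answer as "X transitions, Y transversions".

10 transitions, 0 transversions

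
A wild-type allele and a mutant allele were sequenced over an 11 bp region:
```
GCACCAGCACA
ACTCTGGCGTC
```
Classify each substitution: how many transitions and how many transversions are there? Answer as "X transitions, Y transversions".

5 transitions, 2 transversions

Transitions (purine↔purine or pyrimidine↔pyrimidine): 1 G→A, 5 C→T, 6 A→G, 9 A→G, 10 C→T.
Transversions (purine↔pyrimidine): 3 A→T, 11 A→C.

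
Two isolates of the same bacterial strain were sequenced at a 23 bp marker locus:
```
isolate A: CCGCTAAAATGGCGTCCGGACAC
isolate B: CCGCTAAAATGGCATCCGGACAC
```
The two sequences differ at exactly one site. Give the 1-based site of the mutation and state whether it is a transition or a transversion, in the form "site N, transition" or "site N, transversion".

Site 14 changes G→A. G is a purine and A is a purine, so this is a transition.

site 14, transition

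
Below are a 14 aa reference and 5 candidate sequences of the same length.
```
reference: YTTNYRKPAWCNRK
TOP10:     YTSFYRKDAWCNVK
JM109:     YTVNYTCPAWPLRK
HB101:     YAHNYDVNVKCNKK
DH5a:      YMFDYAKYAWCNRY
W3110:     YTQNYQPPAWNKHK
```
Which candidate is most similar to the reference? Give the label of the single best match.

TOP10 differs at 4 positions; JM109 differs at 5 positions; HB101 differs at 8 positions; DH5a differs at 6 positions; W3110 differs at 6 positions. The closest is TOP10.

TOP10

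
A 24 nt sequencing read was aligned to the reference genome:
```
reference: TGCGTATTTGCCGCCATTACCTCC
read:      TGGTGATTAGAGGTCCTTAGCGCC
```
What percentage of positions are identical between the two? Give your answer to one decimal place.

58.3%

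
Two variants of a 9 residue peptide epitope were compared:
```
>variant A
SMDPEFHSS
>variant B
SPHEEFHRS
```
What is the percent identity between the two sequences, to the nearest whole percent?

Mismatches at positions 2, 3, 4, 8 (1-based): 4 of 9.
Identical positions: 5/9 = 55.56% → 56%.

56%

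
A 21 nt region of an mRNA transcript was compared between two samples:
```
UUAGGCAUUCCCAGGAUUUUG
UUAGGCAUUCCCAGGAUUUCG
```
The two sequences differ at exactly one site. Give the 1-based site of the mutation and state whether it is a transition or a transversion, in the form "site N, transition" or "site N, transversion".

site 20, transition

The sequences differ only at site 20: U→C (pyrimidine→pyrimidine), a transition.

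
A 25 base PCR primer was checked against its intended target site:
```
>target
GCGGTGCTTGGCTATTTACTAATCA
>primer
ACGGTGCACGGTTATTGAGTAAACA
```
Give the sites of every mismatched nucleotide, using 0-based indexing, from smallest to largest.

Differences at site 0 (G→A), site 7 (T→A), site 8 (T→C), site 11 (C→T), site 16 (T→G), site 18 (C→G), site 22 (T→A).

0, 7, 8, 11, 16, 18, 22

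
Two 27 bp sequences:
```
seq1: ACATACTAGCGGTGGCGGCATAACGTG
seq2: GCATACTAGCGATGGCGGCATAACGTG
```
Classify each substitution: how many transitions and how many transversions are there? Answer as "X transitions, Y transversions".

2 transitions, 0 transversions

Mismatches (1-based):
base 1: A→G (purine→purine, transition)
base 12: G→A (purine→purine, transition)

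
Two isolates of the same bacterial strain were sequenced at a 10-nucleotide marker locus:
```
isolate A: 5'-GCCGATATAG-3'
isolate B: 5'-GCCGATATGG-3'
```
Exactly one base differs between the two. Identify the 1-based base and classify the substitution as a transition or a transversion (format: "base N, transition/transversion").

base 9, transition

Base 9 changes A→G. A is a purine and G is a purine, so this is a transition.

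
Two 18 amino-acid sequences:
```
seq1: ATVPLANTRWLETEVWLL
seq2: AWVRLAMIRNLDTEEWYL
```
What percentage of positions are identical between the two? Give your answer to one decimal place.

55.6%

Mismatches at positions 2, 4, 7, 8, 10, 12, 15, 17 (1-based): 8 of 18.
Identical positions: 10/18 = 55.56% → 55.6%.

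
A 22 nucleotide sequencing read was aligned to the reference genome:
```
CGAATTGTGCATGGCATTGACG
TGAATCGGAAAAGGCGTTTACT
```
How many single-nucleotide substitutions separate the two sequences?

9

The sequences differ at positions 1, 6, 8, 9, 10, 12, 16, 19, 22 (1-based) — 9 in total.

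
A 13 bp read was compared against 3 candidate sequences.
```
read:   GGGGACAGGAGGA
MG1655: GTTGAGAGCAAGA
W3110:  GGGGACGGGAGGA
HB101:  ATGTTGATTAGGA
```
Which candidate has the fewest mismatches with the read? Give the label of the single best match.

W3110

Hamming distances to read — MG1655: 5; W3110: 1; HB101: 7.
Smallest is W3110 with 1 mismatch.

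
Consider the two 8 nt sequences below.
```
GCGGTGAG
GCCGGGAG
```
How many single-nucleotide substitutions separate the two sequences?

2

Comparing position by position, 2 positions differ: 3 (G/C), 5 (T/G).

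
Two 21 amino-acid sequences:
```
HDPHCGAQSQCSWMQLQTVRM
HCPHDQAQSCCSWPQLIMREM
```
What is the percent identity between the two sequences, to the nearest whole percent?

Mismatches at positions 2, 5, 6, 10, 14, 17, 18, 19, 20 (1-based): 9 of 21.
Identical positions: 12/21 = 57.14% → 57%.

57%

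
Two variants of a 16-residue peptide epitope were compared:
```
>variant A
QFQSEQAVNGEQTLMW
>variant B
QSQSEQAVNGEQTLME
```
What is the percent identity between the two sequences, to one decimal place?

Mismatches at positions 2, 16 (1-based): 2 of 16.
Identical positions: 14/16 = 87.5% → 87.5%.

87.5%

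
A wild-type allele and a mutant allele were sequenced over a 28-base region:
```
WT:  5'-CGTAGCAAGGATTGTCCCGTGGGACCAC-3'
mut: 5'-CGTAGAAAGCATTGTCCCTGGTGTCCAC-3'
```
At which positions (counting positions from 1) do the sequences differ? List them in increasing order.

6, 10, 19, 20, 22, 24

Differences at position 6 (C→A), position 10 (G→C), position 19 (G→T), position 20 (T→G), position 22 (G→T), position 24 (A→T).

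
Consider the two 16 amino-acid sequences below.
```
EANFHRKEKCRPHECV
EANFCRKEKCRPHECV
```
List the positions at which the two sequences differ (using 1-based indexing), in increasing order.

5

Scanning 1-based: 5: H/C.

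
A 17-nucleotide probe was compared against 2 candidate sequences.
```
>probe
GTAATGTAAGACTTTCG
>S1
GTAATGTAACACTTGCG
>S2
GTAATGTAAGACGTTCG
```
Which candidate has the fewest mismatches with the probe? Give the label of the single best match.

Hamming distances to probe — S1: 2; S2: 1.
Smallest is S2 with 1 mismatch.

S2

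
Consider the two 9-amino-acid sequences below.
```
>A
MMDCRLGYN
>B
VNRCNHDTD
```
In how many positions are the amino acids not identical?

8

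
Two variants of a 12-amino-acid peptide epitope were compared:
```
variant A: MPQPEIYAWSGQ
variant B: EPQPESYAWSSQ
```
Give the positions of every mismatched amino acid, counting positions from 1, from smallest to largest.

1, 6, 11

Scanning 1-based: 1: M/E; 6: I/S; 11: G/S.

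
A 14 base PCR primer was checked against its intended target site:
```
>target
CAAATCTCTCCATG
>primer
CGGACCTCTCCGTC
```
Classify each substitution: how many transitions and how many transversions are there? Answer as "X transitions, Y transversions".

4 transitions, 1 transversion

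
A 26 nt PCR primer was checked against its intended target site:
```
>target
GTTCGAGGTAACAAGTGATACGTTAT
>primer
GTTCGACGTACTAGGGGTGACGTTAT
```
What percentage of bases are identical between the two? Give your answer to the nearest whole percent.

73%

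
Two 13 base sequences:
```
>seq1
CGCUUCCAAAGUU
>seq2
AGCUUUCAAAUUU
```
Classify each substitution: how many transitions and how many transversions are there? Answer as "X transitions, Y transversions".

1 transition, 2 transversions

Transitions (purine↔purine or pyrimidine↔pyrimidine): 6 C→U.
Transversions (purine↔pyrimidine): 1 C→A, 11 G→U.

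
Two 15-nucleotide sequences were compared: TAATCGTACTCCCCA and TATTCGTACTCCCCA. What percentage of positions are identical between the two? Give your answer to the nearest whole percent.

Mismatch at position 3 (1-based): 1 of 15.
Identical positions: 14/15 = 93.33% → 93%.

93%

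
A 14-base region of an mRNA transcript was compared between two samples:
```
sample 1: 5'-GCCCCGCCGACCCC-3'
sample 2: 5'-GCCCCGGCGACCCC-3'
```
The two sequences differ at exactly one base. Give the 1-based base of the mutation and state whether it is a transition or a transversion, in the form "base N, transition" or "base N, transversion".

Base 7 changes C→G. C is a pyrimidine and G is a purine, so this is a transversion.

base 7, transversion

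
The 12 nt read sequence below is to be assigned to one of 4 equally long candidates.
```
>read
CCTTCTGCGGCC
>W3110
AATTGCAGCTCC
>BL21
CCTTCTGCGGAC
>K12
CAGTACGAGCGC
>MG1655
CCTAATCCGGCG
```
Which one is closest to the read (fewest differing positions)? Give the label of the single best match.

BL21

W3110 differs at 8 positions; BL21 differs at 1 position; K12 differs at 7 positions; MG1655 differs at 4 positions. The closest is BL21.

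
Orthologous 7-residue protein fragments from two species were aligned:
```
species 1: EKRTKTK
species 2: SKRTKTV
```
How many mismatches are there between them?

2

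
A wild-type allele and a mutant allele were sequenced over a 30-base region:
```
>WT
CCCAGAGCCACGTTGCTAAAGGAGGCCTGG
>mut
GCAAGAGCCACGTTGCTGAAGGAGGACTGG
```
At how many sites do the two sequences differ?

4

The sequences differ at sites 1, 3, 18, 26 (1-based) — 4 in total.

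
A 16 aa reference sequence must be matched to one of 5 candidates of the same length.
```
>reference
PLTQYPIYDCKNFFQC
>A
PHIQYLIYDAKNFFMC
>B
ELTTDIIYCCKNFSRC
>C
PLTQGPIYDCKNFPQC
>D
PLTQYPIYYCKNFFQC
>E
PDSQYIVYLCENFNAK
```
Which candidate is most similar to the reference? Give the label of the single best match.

D

A differs at 5 positions; B differs at 7 positions; C differs at 2 positions; D differs at 1 position; E differs at 9 positions. The closest is D.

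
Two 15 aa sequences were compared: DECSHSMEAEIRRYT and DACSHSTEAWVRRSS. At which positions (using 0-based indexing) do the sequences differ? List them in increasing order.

1, 6, 9, 10, 13, 14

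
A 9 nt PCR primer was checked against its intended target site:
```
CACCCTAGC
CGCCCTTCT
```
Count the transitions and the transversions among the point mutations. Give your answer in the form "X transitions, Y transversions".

2 transitions, 2 transversions

Transitions (purine↔purine or pyrimidine↔pyrimidine): 2 A→G, 9 C→T.
Transversions (purine↔pyrimidine): 7 A→T, 8 G→C.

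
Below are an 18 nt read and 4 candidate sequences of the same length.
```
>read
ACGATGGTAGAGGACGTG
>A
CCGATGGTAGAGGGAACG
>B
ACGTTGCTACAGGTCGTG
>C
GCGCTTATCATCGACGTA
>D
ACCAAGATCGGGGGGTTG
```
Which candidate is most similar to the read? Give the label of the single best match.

B

Hamming distances to read — A: 5; B: 4; C: 9; D: 8.
Smallest is B with 4 mismatches.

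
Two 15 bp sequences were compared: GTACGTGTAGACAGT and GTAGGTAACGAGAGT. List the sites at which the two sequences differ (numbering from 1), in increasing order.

4, 7, 8, 9, 12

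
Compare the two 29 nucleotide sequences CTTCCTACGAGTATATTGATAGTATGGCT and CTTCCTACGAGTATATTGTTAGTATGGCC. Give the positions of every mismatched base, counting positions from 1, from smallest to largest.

19, 29

Differences at position 19 (A→T), position 29 (T→C).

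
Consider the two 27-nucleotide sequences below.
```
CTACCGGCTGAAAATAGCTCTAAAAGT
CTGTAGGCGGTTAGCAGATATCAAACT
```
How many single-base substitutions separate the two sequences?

12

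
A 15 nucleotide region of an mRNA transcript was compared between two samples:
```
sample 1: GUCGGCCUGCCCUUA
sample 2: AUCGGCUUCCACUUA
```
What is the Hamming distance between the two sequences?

Mismatches (1-based): base 1: G→A; base 7: C→U; base 9: G→C; base 11: C→A.

4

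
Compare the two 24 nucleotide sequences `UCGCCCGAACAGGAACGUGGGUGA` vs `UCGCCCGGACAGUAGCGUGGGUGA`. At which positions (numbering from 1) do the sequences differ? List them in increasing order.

8, 13, 15

Differences at position 8 (A→G), position 13 (G→U), position 15 (A→G).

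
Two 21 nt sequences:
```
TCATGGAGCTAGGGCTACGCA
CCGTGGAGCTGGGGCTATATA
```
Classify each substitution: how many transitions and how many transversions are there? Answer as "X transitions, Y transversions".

6 transitions, 0 transversions

Mismatches (1-based):
base 1: T→C (pyrimidine→pyrimidine, transition)
base 3: A→G (purine→purine, transition)
base 11: A→G (purine→purine, transition)
base 18: C→T (pyrimidine→pyrimidine, transition)
base 19: G→A (purine→purine, transition)
base 20: C→T (pyrimidine→pyrimidine, transition)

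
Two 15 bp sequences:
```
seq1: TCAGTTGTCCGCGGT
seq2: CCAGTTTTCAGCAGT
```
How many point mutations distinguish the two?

4

Comparing position by position, 4 sites differ: 1 (T/C), 7 (G/T), 10 (C/A), 13 (G/A).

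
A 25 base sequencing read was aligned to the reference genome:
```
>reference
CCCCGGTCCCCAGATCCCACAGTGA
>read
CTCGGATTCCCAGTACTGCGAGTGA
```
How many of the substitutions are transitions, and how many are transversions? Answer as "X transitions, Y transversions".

Transitions (purine↔purine or pyrimidine↔pyrimidine): 2 C→T, 6 G→A, 8 C→T, 17 C→T.
Transversions (purine↔pyrimidine): 4 C→G, 14 A→T, 15 T→A, 18 C→G, 19 A→C, 20 C→G.

4 transitions, 6 transversions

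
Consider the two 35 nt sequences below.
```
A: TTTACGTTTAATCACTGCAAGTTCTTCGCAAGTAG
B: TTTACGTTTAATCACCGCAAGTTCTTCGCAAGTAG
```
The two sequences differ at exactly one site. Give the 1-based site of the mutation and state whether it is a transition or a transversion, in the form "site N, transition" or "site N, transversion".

site 16, transition

The sequences differ only at site 16: T→C (pyrimidine→pyrimidine), a transition.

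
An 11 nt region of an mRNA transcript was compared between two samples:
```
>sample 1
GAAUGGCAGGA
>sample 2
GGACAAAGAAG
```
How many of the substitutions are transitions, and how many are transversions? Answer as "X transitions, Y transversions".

Mismatches (1-based):
position 2: A→G (purine→purine, transition)
position 4: U→C (pyrimidine→pyrimidine, transition)
position 5: G→A (purine→purine, transition)
position 6: G→A (purine→purine, transition)
position 7: C→A (pyrimidine→purine, transversion)
position 8: A→G (purine→purine, transition)
position 9: G→A (purine→purine, transition)
position 10: G→A (purine→purine, transition)
position 11: A→G (purine→purine, transition)

8 transitions, 1 transversion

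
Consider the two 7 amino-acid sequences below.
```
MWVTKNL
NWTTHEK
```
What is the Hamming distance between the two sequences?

5

The sequences differ at positions 1, 3, 5, 6, 7 (1-based) — 5 in total.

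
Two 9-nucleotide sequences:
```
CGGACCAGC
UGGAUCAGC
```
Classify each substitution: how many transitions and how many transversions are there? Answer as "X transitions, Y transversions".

2 transitions, 0 transversions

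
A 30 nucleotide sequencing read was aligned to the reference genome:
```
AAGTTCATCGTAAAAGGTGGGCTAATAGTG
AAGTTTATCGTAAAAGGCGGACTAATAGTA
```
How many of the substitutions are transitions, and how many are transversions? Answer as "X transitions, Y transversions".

Mismatches (1-based):
position 6: C→T (pyrimidine→pyrimidine, transition)
position 18: T→C (pyrimidine→pyrimidine, transition)
position 21: G→A (purine→purine, transition)
position 30: G→A (purine→purine, transition)

4 transitions, 0 transversions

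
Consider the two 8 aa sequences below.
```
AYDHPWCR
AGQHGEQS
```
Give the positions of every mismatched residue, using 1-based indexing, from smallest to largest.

2, 3, 5, 6, 7, 8

Scanning 1-based: 2: Y/G; 3: D/Q; 5: P/G; 6: W/E; 7: C/Q; 8: R/S.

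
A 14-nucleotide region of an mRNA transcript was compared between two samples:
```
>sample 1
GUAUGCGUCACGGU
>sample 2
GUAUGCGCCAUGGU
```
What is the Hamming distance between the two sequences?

Mismatches (1-based): position 8: U→C; position 11: C→U.

2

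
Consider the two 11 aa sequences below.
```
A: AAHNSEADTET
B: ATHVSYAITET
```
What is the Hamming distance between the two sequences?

The sequences differ at positions 2, 4, 6, 8 (1-based) — 4 in total.

4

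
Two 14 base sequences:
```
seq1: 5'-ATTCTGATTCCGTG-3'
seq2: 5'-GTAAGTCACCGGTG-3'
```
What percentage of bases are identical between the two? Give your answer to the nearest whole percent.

Mismatches at positions 1, 3, 4, 5, 6, 7, 8, 9, 11 (1-based): 9 of 14.
Identical positions: 5/14 = 35.71% → 36%.

36%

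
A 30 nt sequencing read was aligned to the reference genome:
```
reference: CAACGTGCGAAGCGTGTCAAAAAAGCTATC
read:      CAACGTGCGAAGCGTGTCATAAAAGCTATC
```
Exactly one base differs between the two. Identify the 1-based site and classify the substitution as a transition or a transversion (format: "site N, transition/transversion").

site 20, transversion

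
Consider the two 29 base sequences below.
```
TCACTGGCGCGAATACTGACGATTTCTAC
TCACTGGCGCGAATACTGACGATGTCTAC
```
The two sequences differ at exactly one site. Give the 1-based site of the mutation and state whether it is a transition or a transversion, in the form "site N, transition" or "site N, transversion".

site 24, transversion

The sequences differ only at site 24: T→G (pyrimidine→purine), a transversion.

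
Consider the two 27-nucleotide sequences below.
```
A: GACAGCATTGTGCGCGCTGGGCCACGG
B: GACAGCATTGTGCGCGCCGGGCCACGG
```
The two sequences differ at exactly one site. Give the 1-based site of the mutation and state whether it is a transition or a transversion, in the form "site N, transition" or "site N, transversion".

Site 18 changes T→C. T is a pyrimidine and C is a pyrimidine, so this is a transition.

site 18, transition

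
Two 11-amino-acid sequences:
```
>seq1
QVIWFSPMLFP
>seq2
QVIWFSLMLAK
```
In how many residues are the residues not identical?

The sequences differ at residues 7, 10, 11 (1-based) — 3 in total.

3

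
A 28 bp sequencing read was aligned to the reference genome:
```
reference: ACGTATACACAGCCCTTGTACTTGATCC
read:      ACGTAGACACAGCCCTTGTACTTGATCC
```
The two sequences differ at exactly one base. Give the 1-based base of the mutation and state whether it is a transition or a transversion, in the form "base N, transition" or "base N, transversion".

base 6, transversion

Base 6 changes T→G. T is a pyrimidine and G is a purine, so this is a transversion.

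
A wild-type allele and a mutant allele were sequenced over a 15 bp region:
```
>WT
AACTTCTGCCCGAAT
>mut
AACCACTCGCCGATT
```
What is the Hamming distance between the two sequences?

Mismatches (1-based): base 4: T→C; base 5: T→A; base 8: G→C; base 9: C→G; base 14: A→T.

5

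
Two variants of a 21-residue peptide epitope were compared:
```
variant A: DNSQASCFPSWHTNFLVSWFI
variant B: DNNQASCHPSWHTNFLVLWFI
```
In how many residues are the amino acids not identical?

3

Mismatches (1-based): residue 3: S→N; residue 8: F→H; residue 18: S→L.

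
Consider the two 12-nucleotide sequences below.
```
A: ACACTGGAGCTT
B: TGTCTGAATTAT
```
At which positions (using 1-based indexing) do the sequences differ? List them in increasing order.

Differences at position 1 (A→T), position 2 (C→G), position 3 (A→T), position 7 (G→A), position 9 (G→T), position 10 (C→T), position 11 (T→A).

1, 2, 3, 7, 9, 10, 11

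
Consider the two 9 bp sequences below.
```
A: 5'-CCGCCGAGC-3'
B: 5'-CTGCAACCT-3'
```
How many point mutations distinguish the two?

Mismatches (1-based): position 2: C→T; position 5: C→A; position 6: G→A; position 7: A→C; position 8: G→C; position 9: C→T.

6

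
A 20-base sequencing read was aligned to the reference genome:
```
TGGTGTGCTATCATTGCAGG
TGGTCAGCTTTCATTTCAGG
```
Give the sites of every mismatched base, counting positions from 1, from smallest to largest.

5, 6, 10, 16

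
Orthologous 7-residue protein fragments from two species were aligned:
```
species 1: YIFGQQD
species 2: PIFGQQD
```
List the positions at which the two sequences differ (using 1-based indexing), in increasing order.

1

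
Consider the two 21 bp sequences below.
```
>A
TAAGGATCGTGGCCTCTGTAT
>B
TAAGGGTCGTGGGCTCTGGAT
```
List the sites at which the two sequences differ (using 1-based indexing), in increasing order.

Differences at site 6 (A→G), site 13 (C→G), site 19 (T→G).

6, 13, 19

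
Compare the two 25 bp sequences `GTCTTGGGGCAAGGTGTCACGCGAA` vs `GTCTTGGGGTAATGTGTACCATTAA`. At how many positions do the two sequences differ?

7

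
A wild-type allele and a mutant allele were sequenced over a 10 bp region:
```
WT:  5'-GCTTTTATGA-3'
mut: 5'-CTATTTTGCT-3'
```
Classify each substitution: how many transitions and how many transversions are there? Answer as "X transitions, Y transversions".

1 transition, 6 transversions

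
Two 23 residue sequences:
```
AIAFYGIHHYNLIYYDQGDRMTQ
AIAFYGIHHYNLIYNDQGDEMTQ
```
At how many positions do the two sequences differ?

2

Mismatches (1-based): position 15: Y→N; position 20: R→E.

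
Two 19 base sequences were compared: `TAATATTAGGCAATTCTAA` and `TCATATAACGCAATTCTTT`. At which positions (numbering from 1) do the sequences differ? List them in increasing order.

2, 7, 9, 18, 19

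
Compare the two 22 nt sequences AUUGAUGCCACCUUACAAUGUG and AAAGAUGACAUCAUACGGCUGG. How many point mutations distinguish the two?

10

Comparing position by position, 10 sites differ: 2 (U/A), 3 (U/A), 8 (C/A), 11 (C/U), 13 (U/A), 17 (A/G), 18 (A/G), 19 (U/C), 20 (G/U), 21 (U/G).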